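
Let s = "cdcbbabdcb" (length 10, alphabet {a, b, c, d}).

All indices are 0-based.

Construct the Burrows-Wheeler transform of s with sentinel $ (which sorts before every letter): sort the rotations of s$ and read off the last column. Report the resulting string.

rank  rotation     last
    0  $cdcbbabdcb  b
    1  abdcb$cdcbb  b
    2  b$cdcbbabdc  c
    3  babdcb$cdcb  b
    4  bbabdcb$cdc  c
    5  bdcb$cdcbba  a
    6  cb$cdcbbabd  d
    7  cbbabdcb$cd  d
    8  cdcbbabdcb$  $
    9  dcb$cdcbbab  b
   10  dcbbabdcb$c  c

bbcbcadd$bc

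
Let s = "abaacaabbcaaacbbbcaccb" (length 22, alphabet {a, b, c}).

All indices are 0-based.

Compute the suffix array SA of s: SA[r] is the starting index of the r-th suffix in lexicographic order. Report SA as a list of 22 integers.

sorted suffixes:
  #0 SA[0]=10  'aaacbbbcaccb'
  #1 SA[1]=5  'aabbcaaacbbbcaccb'
  #2 SA[2]=2  'aacaabbcaaacbbbcaccb'
  #3 SA[3]=11  'aacbbbcaccb'
  #4 SA[4]=0  'abaacaabbcaaacbbbcaccb'
  #5 SA[5]=6  'abbcaaacbbbcaccb'
  #6 SA[6]=3  'acaabbcaaacbbbcaccb'
  #7 SA[7]=12  'acbbbcaccb'
  #8 SA[8]=18  'accb'
  #9 SA[9]=21  'b'
  #10 SA[10]=1  'baacaabbcaaacbbbcaccb'
  #11 SA[11]=14  'bbbcaccb'
  #12 SA[12]=7  'bbcaaacbbbcaccb'
  #13 SA[13]=15  'bbcaccb'
  #14 SA[14]=8  'bcaaacbbbcaccb'
  #15 SA[15]=16  'bcaccb'
  #16 SA[16]=9  'caaacbbbcaccb'
  #17 SA[17]=4  'caabbcaaacbbbcaccb'
  #18 SA[18]=17  'caccb'
  #19 SA[19]=20  'cb'
  #20 SA[20]=13  'cbbbcaccb'
  #21 SA[21]=19  'ccb'

[10, 5, 2, 11, 0, 6, 3, 12, 18, 21, 1, 14, 7, 15, 8, 16, 9, 4, 17, 20, 13, 19]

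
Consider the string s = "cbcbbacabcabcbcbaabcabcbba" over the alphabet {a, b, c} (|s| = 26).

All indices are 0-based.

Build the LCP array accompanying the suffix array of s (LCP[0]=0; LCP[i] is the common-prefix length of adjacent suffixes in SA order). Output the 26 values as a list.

rank | idx | suffix
   0 |  25 | a
   1 |  16 | aabcabcbba
   2 |  17 | abcabcbba
   3 |   7 | abcabcbcbaabcabcbba
   4 |  20 | abcbba
   5 |  10 | abcbcbaabcabcbba
   6 |   5 | acabcabcbcbaabcabcbba
   7 |  24 | ba
   8 |  15 | baabcabcbba
   9 |   4 | bacabcabcbcbaabcabcbba
  10 |  23 | bba
  11 |   3 | bbacabcabcbcbaabcabcbba
  12 |  18 | bcabcbba
  13 |   8 | bcabcbcbaabcabcbba
  14 |  13 | bcbaabcabcbba
  15 |  21 | bcbba
  16 |   1 | bcbbacabcabcbcbaabcabcbba
  17 |  11 | bcbcbaabcabcbba
  18 |   6 | cabcabcbcbaabcabcbba
  19 |  19 | cabcbba
  20 |   9 | cabcbcbaabcabcbba
  21 |  14 | cbaabcabcbba
  22 |  22 | cbba
  23 |   2 | cbbacabcabcbcbaabcabcbba
  24 |  12 | cbcbaabcabcbba
  25 |   0 | cbcbbacabcabcbcbaabcabcbba

SA = [25, 16, 17, 7, 20, 10, 5, 24, 15, 4, 23, 3, 18, 8, 13, 21, 1, 11, 6, 19, 9, 14, 22, 2, 12, 0]
rank  pair      lcp
   1  s[25:],s[16:]  1  'a'
   2  s[16:],s[17:]  1  'a'
   3  s[17:],s[7:]  7  'abcabcb'
   4  s[7:],s[20:]  3  'abc'
   5  s[20:],s[10:]  4  'abcb'
   6  s[10:],s[5:]  1  'a'
   7  s[5:],s[24:]  0  ''
   8  s[24:],s[15:]  2  'ba'
   9  s[15:],s[4:]  2  'ba'
  10  s[4:],s[23:]  1  'b'
  11  s[23:],s[3:]  3  'bba'
  12  s[3:],s[18:]  1  'b'
  13  s[18:],s[8:]  6  'bcabcb'
  14  s[8:],s[13:]  2  'bc'
  15  s[13:],s[21:]  3  'bcb'
  16  s[21:],s[1:]  5  'bcbba'
  17  s[1:],s[11:]  3  'bcb'
  18  s[11:],s[6:]  0  ''
  19  s[6:],s[19:]  4  'cabc'
  20  s[19:],s[9:]  5  'cabcb'
  21  s[9:],s[14:]  1  'c'
  22  s[14:],s[22:]  2  'cb'
  23  s[22:],s[2:]  4  'cbba'
  24  s[2:],s[12:]  2  'cb'
  25  s[12:],s[0:]  4  'cbcb'

[0, 1, 1, 7, 3, 4, 1, 0, 2, 2, 1, 3, 1, 6, 2, 3, 5, 3, 0, 4, 5, 1, 2, 4, 2, 4]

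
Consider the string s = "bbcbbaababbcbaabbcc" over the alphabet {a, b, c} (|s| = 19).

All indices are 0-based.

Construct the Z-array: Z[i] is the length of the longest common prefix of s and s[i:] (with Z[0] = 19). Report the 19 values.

Z[0]=19
i=1: i≥r, start 0; Z[1]=1 grow→box=[1,2)
i=2: i≥r, start 0; Z[2]=0
i=3: i≥r, start 0; Z[3]=2 grow→box=[3,5)
i=4: min(r-i=1, Z[1]=1)=1; Z[4]=1
i=5: i≥r, start 0; Z[5]=0
i=6: i≥r, start 0; Z[6]=0
i=7: i≥r, start 0; Z[7]=1 grow→box=[7,8)
i=8: i≥r, start 0; Z[8]=0
i=9: i≥r, start 0; Z[9]=4 grow→box=[9,13)
i=10: min(r-i=3, Z[1]=1)=1; Z[10]=1
i=11: min(r-i=2, Z[2]=0)=0; Z[11]=0
i=12: min(r-i=1, Z[3]=2)=1; Z[12]=1
i=13: i≥r, start 0; Z[13]=0
i=14: i≥r, start 0; Z[14]=0
i=15: i≥r, start 0; Z[15]=3 grow→box=[15,18)
i=16: min(r-i=2, Z[1]=1)=1; Z[16]=1
i=17: min(r-i=1, Z[2]=0)=0; Z[17]=0
i=18: i≥r, start 0; Z[18]=0

[19, 1, 0, 2, 1, 0, 0, 1, 0, 4, 1, 0, 1, 0, 0, 3, 1, 0, 0]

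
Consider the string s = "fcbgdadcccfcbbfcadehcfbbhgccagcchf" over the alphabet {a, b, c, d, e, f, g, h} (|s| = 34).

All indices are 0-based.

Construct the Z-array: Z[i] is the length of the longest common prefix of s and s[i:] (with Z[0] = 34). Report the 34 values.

Z[0]=34
i=1: i≥r, start 0; Z[1]=0
i=2: i≥r, start 0; Z[2]=0
i=3: i≥r, start 0; Z[3]=0
i=4: i≥r, start 0; Z[4]=0
i=5: i≥r, start 0; Z[5]=0
i=6: i≥r, start 0; Z[6]=0
i=7: i≥r, start 0; Z[7]=0
i=8: i≥r, start 0; Z[8]=0
i=9: i≥r, start 0; Z[9]=0
i=10: i≥r, start 0; Z[10]=3 scan→box=[10,13)
i=11: min(r-i=2, Z[1]=0)=0; Z[11]=0
i=12: min(r-i=1, Z[2]=0)=0; Z[12]=0
i=13: i≥r, start 0; Z[13]=0
i=14: i≥r, start 0; Z[14]=2 scan→box=[14,16)
i=15: min(r-i=1, Z[1]=0)=0; Z[15]=0
i=16: i≥r, start 0; Z[16]=0
i=17: i≥r, start 0; Z[17]=0
i=18: i≥r, start 0; Z[18]=0
i=19: i≥r, start 0; Z[19]=0
i=20: i≥r, start 0; Z[20]=0
i=21: i≥r, start 0; Z[21]=1 scan→box=[21,22)
i=22: i≥r, start 0; Z[22]=0
i=23: i≥r, start 0; Z[23]=0
i=24: i≥r, start 0; Z[24]=0
i=25: i≥r, start 0; Z[25]=0
i=26: i≥r, start 0; Z[26]=0
i=27: i≥r, start 0; Z[27]=0
i=28: i≥r, start 0; Z[28]=0
i=29: i≥r, start 0; Z[29]=0
i=30: i≥r, start 0; Z[30]=0
i=31: i≥r, start 0; Z[31]=0
i=32: i≥r, start 0; Z[32]=0
i=33: i≥r, start 0; Z[33]=1 scan→box=[33,34)

[34, 0, 0, 0, 0, 0, 0, 0, 0, 0, 3, 0, 0, 0, 2, 0, 0, 0, 0, 0, 0, 1, 0, 0, 0, 0, 0, 0, 0, 0, 0, 0, 0, 1]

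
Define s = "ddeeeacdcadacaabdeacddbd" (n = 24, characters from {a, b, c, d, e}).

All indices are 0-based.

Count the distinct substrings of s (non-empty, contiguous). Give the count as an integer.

269

rank→(start, suffix):
  0 → (13, 'aabdeacddbd')
  1 → (14, 'abdeacddbd')
  2 → (11, 'acaabdeacddbd')
  3 → (5, 'acdcadacaabdeacddbd')
  4 → (18, 'acddbd')
  5 → (9, 'adacaabdeacddbd')
  6 → (22, 'bd')
  7 → (15, 'bdeacddbd')
  8 → (12, 'caabdeacddbd')
  9 → (8, 'cadacaabdeacddbd')
  10 → (6, 'cdcadacaabdeacddbd')
  11 → (19, 'cddbd')
  12 → (23, 'd')
  13 → (10, 'dacaabdeacddbd')
  14 → (21, 'dbd')
  15 → (7, 'dcadacaabdeacddbd')
  16 → (20, 'ddbd')
  17 → (0, 'ddeeeacdcadacaabdeacddbd')
  18 → (16, 'deacddbd')
  19 → (1, 'deeeacdcadacaabdeacddbd')
  20 → (4, 'eacdcadacaabdeacddbd')
  21 → (17, 'eacddbd')
  22 → (3, 'eeacdcadacaabdeacddbd')
  23 → (2, 'eeeacdcadacaabdeacddbd')

SA = [13, 14, 11, 5, 18, 9, 22, 15, 12, 8, 6, 19, 23, 10, 21, 7, 20, 0, 16, 1, 4, 17, 3, 2]
rank  pair      lcp
   1  s[13:],s[14:]  1  'a'
   2  s[14:],s[11:]  1  'a'
   3  s[11:],s[5:]  2  'ac'
   4  s[5:],s[18:]  3  'acd'
   5  s[18:],s[9:]  1  'a'
   6  s[9:],s[22:]  0  ''
   7  s[22:],s[15:]  2  'bd'
   8  s[15:],s[12:]  0  ''
   9  s[12:],s[8:]  2  'ca'
  10  s[8:],s[6:]  1  'c'
  11  s[6:],s[19:]  2  'cd'
  12  s[19:],s[23:]  0  ''
  13  s[23:],s[10:]  1  'd'
  14  s[10:],s[21:]  1  'd'
  15  s[21:],s[7:]  1  'd'
  16  s[7:],s[20:]  1  'd'
  17  s[20:],s[0:]  2  'dd'
  18  s[0:],s[16:]  1  'd'
  19  s[16:],s[1:]  2  'de'
  20  s[1:],s[4:]  0  ''
  21  s[4:],s[17:]  4  'eacd'
  22  s[17:],s[3:]  1  'e'
  23  s[3:],s[2:]  2  'ee'

n(n+1)/2 = 24·25/2 = 300
Σ LCP = 0 + 1 + 1 + 2 + 3 + 1 + 0 + 2 + 0 + 2 + 1 + 2 + 0 + 1 + 1 + 1 + 1 + 2 + 1 + 2 + 0 + 4 + 1 + 2 = 31
distinct = 300 − 31 = 269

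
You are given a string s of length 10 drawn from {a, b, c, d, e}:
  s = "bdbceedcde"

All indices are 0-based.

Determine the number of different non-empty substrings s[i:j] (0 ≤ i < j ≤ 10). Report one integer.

rank→(start, suffix):
  0 → (2, 'bceedcde')
  1 → (0, 'bdbceedcde')
  2 → (7, 'cde')
  3 → (3, 'ceedcde')
  4 → (1, 'dbceedcde')
  5 → (6, 'dcde')
  6 → (8, 'de')
  7 → (9, 'e')
  8 → (5, 'edcde')
  9 → (4, 'eedcde')

SA = [2, 0, 7, 3, 1, 6, 8, 9, 5, 4]
rank  pair      lcp
   1  s[2:],s[0:]  1  'b'
   2  s[0:],s[7:]  0  ''
   3  s[7:],s[3:]  1  'c'
   4  s[3:],s[1:]  0  ''
   5  s[1:],s[6:]  1  'd'
   6  s[6:],s[8:]  1  'd'
   7  s[8:],s[9:]  0  ''
   8  s[9:],s[5:]  1  'e'
   9  s[5:],s[4:]  1  'e'

n(n+1)/2 = 10·11/2 = 55
Σ LCP = 0 + 1 + 0 + 1 + 0 + 1 + 1 + 0 + 1 + 1 = 6
distinct = 55 − 6 = 49

49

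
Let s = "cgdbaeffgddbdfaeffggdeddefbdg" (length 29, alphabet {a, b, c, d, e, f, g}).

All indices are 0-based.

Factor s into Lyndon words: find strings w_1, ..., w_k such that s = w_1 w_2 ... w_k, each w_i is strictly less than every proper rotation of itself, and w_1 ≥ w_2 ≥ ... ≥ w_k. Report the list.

["cgd", "b", "aeffgddbdfaeffggdeddefbdg"]

emit factor 1: 'cgd' (i=0, period=3)
emit factor 2: 'b' (i=3, period=1)
emit factor 3: 'aeffgddbdfaeffggdeddefbdg' (i=4, period=25)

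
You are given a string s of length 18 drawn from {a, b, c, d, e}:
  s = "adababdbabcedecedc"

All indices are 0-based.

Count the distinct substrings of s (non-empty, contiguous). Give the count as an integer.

151

rank→(start, suffix):
  0 → (2, 'ababdbabcedecedc')
  1 → (8, 'abcedecedc')
  2 → (4, 'abdbabcedecedc')
  3 → (0, 'adababdbabcedecedc')
  4 → (7, 'babcedecedc')
  5 → (3, 'babdbabcedecedc')
  6 → (9, 'bcedecedc')
  7 → (5, 'bdbabcedecedc')
  8 → (17, 'c')
  9 → (14, 'cedc')
  10 → (10, 'cedecedc')
  11 → (1, 'dababdbabcedecedc')
  12 → (6, 'dbabcedecedc')
  13 → (16, 'dc')
  14 → (12, 'decedc')
  15 → (13, 'ecedc')
  16 → (15, 'edc')
  17 → (11, 'edecedc')

SA = [2, 8, 4, 0, 7, 3, 9, 5, 17, 14, 10, 1, 6, 16, 12, 13, 15, 11]
[i] adj suffixes → lcp
  [1] 2/8 → 2 ('ab')
  [2] 8/4 → 2 ('ab')
  [3] 4/0 → 1 ('a')
  [4] 0/7 → 0 ('')
  [5] 7/3 → 3 ('bab')
  [6] 3/9 → 1 ('b')
  [7] 9/5 → 1 ('b')
  [8] 5/17 → 0 ('')
  [9] 17/14 → 1 ('c')
  [10] 14/10 → 3 ('ced')
  [11] 10/1 → 0 ('')
  [12] 1/6 → 1 ('d')
  [13] 6/16 → 1 ('d')
  [14] 16/12 → 1 ('d')
  [15] 12/13 → 0 ('')
  [16] 13/15 → 1 ('e')
  [17] 15/11 → 2 ('ed')

n(n+1)/2 = 18·19/2 = 171
Σ LCP = 0 + 2 + 2 + 1 + 0 + 3 + 1 + 1 + 0 + 1 + 3 + 0 + 1 + 1 + 1 + 0 + 1 + 2 = 20
distinct = 171 − 20 = 151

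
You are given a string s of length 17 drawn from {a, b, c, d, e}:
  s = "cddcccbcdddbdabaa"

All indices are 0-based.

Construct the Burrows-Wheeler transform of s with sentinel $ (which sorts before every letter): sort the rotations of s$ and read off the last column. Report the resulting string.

rank  rotation            last
    0  $cddcccbcdddbdabaa  a
    1  a$cddcccbcdddbdaba  a
    2  aa$cddcccbcdddbdab  b
    3  abaa$cddcccbcdddbd  d
    4  baa$cddcccbcdddbda  a
    5  bcdddbdabaa$cddccc  c
    6  bdabaa$cddcccbcddd  d
    7  cbcdddbdabaa$cddcc  c
    8  ccbcdddbdabaa$cddc  c
    9  cccbcdddbdabaa$cdd  d
   10  cddcccbcdddbdabaa$  $
   11  cdddbdabaa$cddcccb  b
   12  dabaa$cddcccbcdddb  b
   13  dbdabaa$cddcccbcdd  d
   14  dcccbcdddbdabaa$cd  d
   15  ddbdabaa$cddcccbcd  d
   16  ddcccbcdddbdabaa$c  c
   17  dddbdabaa$cddcccbc  c

aabdacdccd$bbdddcc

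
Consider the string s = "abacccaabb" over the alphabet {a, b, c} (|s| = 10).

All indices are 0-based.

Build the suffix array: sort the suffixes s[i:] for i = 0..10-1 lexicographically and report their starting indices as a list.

rank | idx | suffix
   0 |   6 | aabb
   1 |   0 | abacccaabb
   2 |   7 | abb
   3 |   2 | acccaabb
   4 |   9 | b
   5 |   1 | bacccaabb
   6 |   8 | bb
   7 |   5 | caabb
   8 |   4 | ccaabb
   9 |   3 | cccaabb

[6, 0, 7, 2, 9, 1, 8, 5, 4, 3]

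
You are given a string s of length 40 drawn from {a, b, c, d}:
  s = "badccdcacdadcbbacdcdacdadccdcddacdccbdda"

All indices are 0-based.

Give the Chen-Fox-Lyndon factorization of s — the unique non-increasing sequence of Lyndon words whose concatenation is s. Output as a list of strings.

emit factor 1: 'b' (i=0, period=1)
emit factor 2: 'adccdc' (i=1, period=6)
emit factor 3: 'acdadcbbacdcdacdadccdcddacdccbdd' (i=7, period=32)
emit factor 4: 'a' (i=39, period=1)

["b", "adccdc", "acdadcbbacdcdacdadccdcddacdccbdd", "a"]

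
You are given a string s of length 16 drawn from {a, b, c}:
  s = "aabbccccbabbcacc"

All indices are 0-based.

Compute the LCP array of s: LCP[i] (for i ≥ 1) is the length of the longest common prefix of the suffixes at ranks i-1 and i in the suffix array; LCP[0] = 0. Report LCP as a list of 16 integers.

sorted suffixes:
  #0 SA[0]=0  'aabbccccbabbcacc'
  #1 SA[1]=9  'abbcacc'
  #2 SA[2]=1  'abbccccbabbcacc'
  #3 SA[3]=13  'acc'
  #4 SA[4]=8  'babbcacc'
  #5 SA[5]=10  'bbcacc'
  #6 SA[6]=2  'bbccccbabbcacc'
  #7 SA[7]=11  'bcacc'
  #8 SA[8]=3  'bccccbabbcacc'
  #9 SA[9]=15  'c'
  #10 SA[10]=12  'cacc'
  #11 SA[11]=7  'cbabbcacc'
  #12 SA[12]=14  'cc'
  #13 SA[13]=6  'ccbabbcacc'
  #14 SA[14]=5  'cccbabbcacc'
  #15 SA[15]=4  'ccccbabbcacc'

SA = [0, 9, 1, 13, 8, 10, 2, 11, 3, 15, 12, 7, 14, 6, 5, 4]
[i] adj suffixes → lcp
  [1] 0/9 → 1 ('a')
  [2] 9/1 → 4 ('abbc')
  [3] 1/13 → 1 ('a')
  [4] 13/8 → 0 ('')
  [5] 8/10 → 1 ('b')
  [6] 10/2 → 3 ('bbc')
  [7] 2/11 → 1 ('b')
  [8] 11/3 → 2 ('bc')
  [9] 3/15 → 0 ('')
  [10] 15/12 → 1 ('c')
  [11] 12/7 → 1 ('c')
  [12] 7/14 → 1 ('c')
  [13] 14/6 → 2 ('cc')
  [14] 6/5 → 2 ('cc')
  [15] 5/4 → 3 ('ccc')

[0, 1, 4, 1, 0, 1, 3, 1, 2, 0, 1, 1, 1, 2, 2, 3]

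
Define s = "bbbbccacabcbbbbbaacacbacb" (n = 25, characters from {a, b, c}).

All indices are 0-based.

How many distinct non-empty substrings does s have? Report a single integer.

rank→(start, suffix):
  0 → (16, 'aacacbacb')
  1 → (8, 'abcbbbbbaacacbacb')
  2 → (6, 'acabcbbbbbaacacbacb')
  3 → (17, 'acacbacb')
  4 → (22, 'acb')
  5 → (19, 'acbacb')
  6 → (24, 'b')
  7 → (15, 'baacacbacb')
  8 → (21, 'bacb')
  9 → (14, 'bbaacacbacb')
  10 → (13, 'bbbaacacbacb')
  11 → (12, 'bbbbaacacbacb')
  12 → (11, 'bbbbbaacacbacb')
  13 → (0, 'bbbbccacabcbbbbbaacacbacb')
  14 → (1, 'bbbccacabcbbbbbaacacbacb')
  15 → (2, 'bbccacabcbbbbbaacacbacb')
  16 → (9, 'bcbbbbbaacacbacb')
  17 → (3, 'bccacabcbbbbbaacacbacb')
  18 → (7, 'cabcbbbbbaacacbacb')
  19 → (5, 'cacabcbbbbbaacacbacb')
  20 → (18, 'cacbacb')
  21 → (23, 'cb')
  22 → (20, 'cbacb')
  23 → (10, 'cbbbbbaacacbacb')
  24 → (4, 'ccacabcbbbbbaacacbacb')

SA = [16, 8, 6, 17, 22, 19, 24, 15, 21, 14, 13, 12, 11, 0, 1, 2, 9, 3, 7, 5, 18, 23, 20, 10, 4]
[i] adj suffixes → lcp
  [1] 16/8 → 1 ('a')
  [2] 8/6 → 1 ('a')
  [3] 6/17 → 3 ('aca')
  [4] 17/22 → 2 ('ac')
  [5] 22/19 → 3 ('acb')
  [6] 19/24 → 0 ('')
  [7] 24/15 → 1 ('b')
  [8] 15/21 → 2 ('ba')
  [9] 21/14 → 1 ('b')
  [10] 14/13 → 2 ('bb')
  [11] 13/12 → 3 ('bbb')
  [12] 12/11 → 4 ('bbbb')
  [13] 11/0 → 4 ('bbbb')
  [14] 0/1 → 3 ('bbb')
  [15] 1/2 → 2 ('bb')
  [16] 2/9 → 1 ('b')
  [17] 9/3 → 2 ('bc')
  [18] 3/7 → 0 ('')
  [19] 7/5 → 2 ('ca')
  [20] 5/18 → 3 ('cac')
  [21] 18/23 → 1 ('c')
  [22] 23/20 → 2 ('cb')
  [23] 20/10 → 2 ('cb')
  [24] 10/4 → 1 ('c')

n(n+1)/2 = 25·26/2 = 325
Σ LCP = 0 + 1 + 1 + 3 + 2 + 3 + 0 + 1 + 2 + 1 + 2 + 3 + 4 + 4 + 3 + 2 + 1 + 2 + 0 + 2 + 3 + 1 + 2 + 2 + 1 = 46
distinct = 325 − 46 = 279

279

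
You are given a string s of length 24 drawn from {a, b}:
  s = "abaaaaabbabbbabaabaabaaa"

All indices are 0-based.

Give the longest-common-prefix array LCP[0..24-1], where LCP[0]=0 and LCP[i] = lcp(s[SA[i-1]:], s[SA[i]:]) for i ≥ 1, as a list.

[0, 1, 2, 3, 4, 3, 2, 5, 3, 1, 5, 4, 7, 2, 3, 0, 4, 3, 6, 2, 3, 1, 4, 2]

sorted suffixes:
  #0 SA[0]=23  'a'
  #1 SA[1]=22  'aa'
  #2 SA[2]=21  'aaa'
  #3 SA[3]=2  'aaaaabbabbbabaabaabaaa'
  #4 SA[4]=3  'aaaabbabbbabaabaabaaa'
  #5 SA[5]=4  'aaabbabbbabaabaabaaa'
  #6 SA[6]=18  'aabaaa'
  #7 SA[7]=15  'aabaabaaa'
  #8 SA[8]=5  'aabbabbbabaabaabaaa'
  #9 SA[9]=19  'abaaa'
  #10 SA[10]=0  'abaaaaabbabbbabaabaabaaa'
  #11 SA[11]=16  'abaabaaa'
  #12 SA[12]=13  'abaabaabaaa'
  #13 SA[13]=6  'abbabbbabaabaabaaa'
  #14 SA[14]=9  'abbbabaabaabaaa'
  #15 SA[15]=20  'baaa'
  #16 SA[16]=1  'baaaaabbabbbabaabaabaaa'
  #17 SA[17]=17  'baabaaa'
  #18 SA[18]=14  'baabaabaaa'
  #19 SA[19]=12  'babaabaabaaa'
  #20 SA[20]=8  'babbbabaabaabaaa'
  #21 SA[21]=11  'bbabaabaabaaa'
  #22 SA[22]=7  'bbabbbabaabaabaaa'
  #23 SA[23]=10  'bbbabaabaabaaa'

SA = [23, 22, 21, 2, 3, 4, 18, 15, 5, 19, 0, 16, 13, 6, 9, 20, 1, 17, 14, 12, 8, 11, 7, 10]
rank  pair      lcp
   1  s[23:],s[22:]  1  'a'
   2  s[22:],s[21:]  2  'aa'
   3  s[21:],s[2:]  3  'aaa'
   4  s[2:],s[3:]  4  'aaaa'
   5  s[3:],s[4:]  3  'aaa'
   6  s[4:],s[18:]  2  'aa'
   7  s[18:],s[15:]  5  'aabaa'
   8  s[15:],s[5:]  3  'aab'
   9  s[5:],s[19:]  1  'a'
  10  s[19:],s[0:]  5  'abaaa'
  11  s[0:],s[16:]  4  'abaa'
  12  s[16:],s[13:]  7  'abaabaa'
  13  s[13:],s[6:]  2  'ab'
  14  s[6:],s[9:]  3  'abb'
  15  s[9:],s[20:]  0  ''
  16  s[20:],s[1:]  4  'baaa'
  17  s[1:],s[17:]  3  'baa'
  18  s[17:],s[14:]  6  'baabaa'
  19  s[14:],s[12:]  2  'ba'
  20  s[12:],s[8:]  3  'bab'
  21  s[8:],s[11:]  1  'b'
  22  s[11:],s[7:]  4  'bbab'
  23  s[7:],s[10:]  2  'bb'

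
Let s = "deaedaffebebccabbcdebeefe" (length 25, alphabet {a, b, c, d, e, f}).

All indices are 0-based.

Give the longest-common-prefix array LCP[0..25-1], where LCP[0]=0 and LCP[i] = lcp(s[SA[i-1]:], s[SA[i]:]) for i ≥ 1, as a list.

sorted suffixes:
  #0 SA[0]=14  'abbcdebeefe'
  #1 SA[1]=2  'aedaffebebccabbcdebeefe'
  #2 SA[2]=5  'affebebccabbcdebeefe'
  #3 SA[3]=15  'bbcdebeefe'
  #4 SA[4]=11  'bccabbcdebeefe'
  #5 SA[5]=16  'bcdebeefe'
  #6 SA[6]=9  'bebccabbcdebeefe'
  #7 SA[7]=20  'beefe'
  #8 SA[8]=13  'cabbcdebeefe'
  #9 SA[9]=12  'ccabbcdebeefe'
  #10 SA[10]=17  'cdebeefe'
  #11 SA[11]=4  'daffebebccabbcdebeefe'
  #12 SA[12]=0  'deaedaffebebccabbcdebeefe'
  #13 SA[13]=18  'debeefe'
  #14 SA[14]=24  'e'
  #15 SA[15]=1  'eaedaffebebccabbcdebeefe'
  #16 SA[16]=10  'ebccabbcdebeefe'
  #17 SA[17]=8  'ebebccabbcdebeefe'
  #18 SA[18]=19  'ebeefe'
  #19 SA[19]=3  'edaffebebccabbcdebeefe'
  #20 SA[20]=21  'eefe'
  #21 SA[21]=22  'efe'
  #22 SA[22]=23  'fe'
  #23 SA[23]=7  'febebccabbcdebeefe'
  #24 SA[24]=6  'ffebebccabbcdebeefe'

SA = [14, 2, 5, 15, 11, 16, 9, 20, 13, 12, 17, 4, 0, 18, 24, 1, 10, 8, 19, 3, 21, 22, 23, 7, 6]
i: (SA[i-1],SA[i]) lcp shared
  1: (14,2) 1 'a'
  2: (2,5) 1 'a'
  3: (5,15) 0 ''
  4: (15,11) 1 'b'
  5: (11,16) 2 'bc'
  6: (16,9) 1 'b'
  7: (9,20) 2 'be'
  8: (20,13) 0 ''
  9: (13,12) 1 'c'
  10: (12,17) 1 'c'
  11: (17,4) 0 ''
  12: (4,0) 1 'd'
  13: (0,18) 2 'de'
  14: (18,24) 0 ''
  15: (24,1) 1 'e'
  16: (1,10) 1 'e'
  17: (10,8) 2 'eb'
  18: (8,19) 3 'ebe'
  19: (19,3) 1 'e'
  20: (3,21) 1 'e'
  21: (21,22) 1 'e'
  22: (22,23) 0 ''
  23: (23,7) 2 'fe'
  24: (7,6) 1 'f'

[0, 1, 1, 0, 1, 2, 1, 2, 0, 1, 1, 0, 1, 2, 0, 1, 1, 2, 3, 1, 1, 1, 0, 2, 1]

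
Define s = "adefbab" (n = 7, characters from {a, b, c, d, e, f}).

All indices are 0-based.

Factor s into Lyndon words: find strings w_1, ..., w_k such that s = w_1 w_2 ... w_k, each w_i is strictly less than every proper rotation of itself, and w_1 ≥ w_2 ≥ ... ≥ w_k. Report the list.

["adefb", "ab"]

emit factor 1: 'adefb' (i=0, period=5)
emit factor 2: 'ab' (i=5, period=2)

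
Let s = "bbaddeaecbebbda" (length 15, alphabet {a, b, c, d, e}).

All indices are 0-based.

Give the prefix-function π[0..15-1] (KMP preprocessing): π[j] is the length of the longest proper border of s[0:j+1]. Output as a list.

[0, 1, 0, 0, 0, 0, 0, 0, 0, 1, 0, 1, 2, 0, 0]

π[0] = 0
j=1 s[j]='b': π[1]=1 (border 'b')
j=2 s[j]='a': k: 1→0; π[2]=0 (border '')
j=3 s[j]='d': π[3]=0 (border '')
j=4 s[j]='d': π[4]=0 (border '')
j=5 s[j]='e': π[5]=0 (border '')
j=6 s[j]='a': π[6]=0 (border '')
j=7 s[j]='e': π[7]=0 (border '')
j=8 s[j]='c': π[8]=0 (border '')
j=9 s[j]='b': π[9]=1 (border 'b')
j=10 s[j]='e': k: 1→0; π[10]=0 (border '')
j=11 s[j]='b': π[11]=1 (border 'b')
j=12 s[j]='b': π[12]=2 (border 'bb')
j=13 s[j]='d': k: 2→1→0; π[13]=0 (border '')
j=14 s[j]='a': π[14]=0 (border '')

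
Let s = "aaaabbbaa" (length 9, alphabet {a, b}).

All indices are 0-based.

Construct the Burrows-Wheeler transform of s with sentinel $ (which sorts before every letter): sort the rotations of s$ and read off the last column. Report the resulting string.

aab$aaabba

rank  rotation    last
    0  $aaaabbbaa  a
    1  a$aaaabbba  a
    2  aa$aaaabbb  b
    3  aaaabbbaa$  $
    4  aaabbbaa$a  a
    5  aabbbaa$aa  a
    6  abbbaa$aaa  a
    7  baa$aaaabb  b
    8  bbaa$aaaab  b
    9  bbbaa$aaaa  a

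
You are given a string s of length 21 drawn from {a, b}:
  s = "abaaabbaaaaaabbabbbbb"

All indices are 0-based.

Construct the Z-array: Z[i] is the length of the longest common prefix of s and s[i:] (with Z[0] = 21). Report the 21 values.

[21, 0, 1, 1, 2, 0, 0, 1, 1, 1, 1, 1, 2, 0, 0, 2, 0, 0, 0, 0, 0]

Z[0]=21
i=1: fresh scan; Z[1]=0
i=2: fresh scan; Z[2]=1 grow→box=[2,3)
i=3: fresh scan; Z[3]=1 grow→box=[3,4)
i=4: fresh scan; Z[4]=2 grow→box=[4,6)
i=5: min(r-i=1, Z[1]=0)=0; Z[5]=0
i=6: fresh scan; Z[6]=0
i=7: fresh scan; Z[7]=1 grow→box=[7,8)
i=8: fresh scan; Z[8]=1 grow→box=[8,9)
i=9: fresh scan; Z[9]=1 grow→box=[9,10)
i=10: fresh scan; Z[10]=1 grow→box=[10,11)
i=11: fresh scan; Z[11]=1 grow→box=[11,12)
i=12: fresh scan; Z[12]=2 grow→box=[12,14)
i=13: min(r-i=1, Z[1]=0)=0; Z[13]=0
i=14: fresh scan; Z[14]=0
i=15: fresh scan; Z[15]=2 grow→box=[15,17)
i=16: min(r-i=1, Z[1]=0)=0; Z[16]=0
i=17: fresh scan; Z[17]=0
i=18: fresh scan; Z[18]=0
i=19: fresh scan; Z[19]=0
i=20: fresh scan; Z[20]=0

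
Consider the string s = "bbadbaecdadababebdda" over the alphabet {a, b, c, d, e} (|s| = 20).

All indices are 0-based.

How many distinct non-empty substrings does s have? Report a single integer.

189

rank | idx | suffix
   0 |  19 | a
   1 |  11 | ababebdda
   2 |  13 | abebdda
   3 |   9 | adababebdda
   4 |   2 | adbaecdadababebdda
   5 |   5 | aecdadababebdda
   6 |  12 | babebdda
   7 |   1 | badbaecdadababebdda
   8 |   4 | baecdadababebdda
   9 |   0 | bbadbaecdadababebdda
  10 |  16 | bdda
  11 |  14 | bebdda
  12 |   7 | cdadababebdda
  13 |  18 | da
  14 |  10 | dababebdda
  15 |   8 | dadababebdda
  16 |   3 | dbaecdadababebdda
  17 |  17 | dda
  18 |  15 | ebdda
  19 |   6 | ecdadababebdda

SA = [19, 11, 13, 9, 2, 5, 12, 1, 4, 0, 16, 14, 7, 18, 10, 8, 3, 17, 15, 6]
[i] adj suffixes → lcp
  [1] 19/11 → 1 ('a')
  [2] 11/13 → 2 ('ab')
  [3] 13/9 → 1 ('a')
  [4] 9/2 → 2 ('ad')
  [5] 2/5 → 1 ('a')
  [6] 5/12 → 0 ('')
  [7] 12/1 → 2 ('ba')
  [8] 1/4 → 2 ('ba')
  [9] 4/0 → 1 ('b')
  [10] 0/16 → 1 ('b')
  [11] 16/14 → 1 ('b')
  [12] 14/7 → 0 ('')
  [13] 7/18 → 0 ('')
  [14] 18/10 → 2 ('da')
  [15] 10/8 → 2 ('da')
  [16] 8/3 → 1 ('d')
  [17] 3/17 → 1 ('d')
  [18] 17/15 → 0 ('')
  [19] 15/6 → 1 ('e')

n(n+1)/2 = 20·21/2 = 210
Σ LCP = 0 + 1 + 2 + 1 + 2 + 1 + 0 + 2 + 2 + 1 + 1 + 1 + 0 + 0 + 2 + 2 + 1 + 1 + 0 + 1 = 21
distinct = 210 − 21 = 189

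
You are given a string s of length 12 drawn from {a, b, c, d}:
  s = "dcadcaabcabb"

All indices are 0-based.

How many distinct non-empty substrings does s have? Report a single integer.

rank | idx | suffix
   0 |   5 | aabcabb
   1 |   9 | abb
   2 |   6 | abcabb
   3 |   2 | adcaabcabb
   4 |  11 | b
   5 |  10 | bb
   6 |   7 | bcabb
   7 |   4 | caabcabb
   8 |   8 | cabb
   9 |   1 | cadcaabcabb
  10 |   3 | dcaabcabb
  11 |   0 | dcadcaabcabb

SA = [5, 9, 6, 2, 11, 10, 7, 4, 8, 1, 3, 0]
i: (SA[i-1],SA[i]) lcp shared
  1: (5,9) 1 'a'
  2: (9,6) 2 'ab'
  3: (6,2) 1 'a'
  4: (2,11) 0 ''
  5: (11,10) 1 'b'
  6: (10,7) 1 'b'
  7: (7,4) 0 ''
  8: (4,8) 2 'ca'
  9: (8,1) 2 'ca'
  10: (1,3) 0 ''
  11: (3,0) 3 'dca'

n(n+1)/2 = 12·13/2 = 78
Σ LCP = 0 + 1 + 2 + 1 + 0 + 1 + 1 + 0 + 2 + 2 + 0 + 3 = 13
distinct = 78 − 13 = 65

65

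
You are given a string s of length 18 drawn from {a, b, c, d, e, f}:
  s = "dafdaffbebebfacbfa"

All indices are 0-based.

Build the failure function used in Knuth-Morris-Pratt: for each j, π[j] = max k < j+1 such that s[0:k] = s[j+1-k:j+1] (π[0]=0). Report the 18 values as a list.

[0, 0, 0, 1, 2, 3, 0, 0, 0, 0, 0, 0, 0, 0, 0, 0, 0, 0]

π[0] = 0
j=1 s[j]='a': π[1]=0 (border '')
j=2 s[j]='f': π[2]=0 (border '')
j=3 s[j]='d': π[3]=1 (border 'd')
j=4 s[j]='a': π[4]=2 (border 'da')
j=5 s[j]='f': π[5]=3 (border 'daf')
j=6 s[j]='f': k: 3→0; π[6]=0 (border '')
j=7 s[j]='b': π[7]=0 (border '')
j=8 s[j]='e': π[8]=0 (border '')
j=9 s[j]='b': π[9]=0 (border '')
j=10 s[j]='e': π[10]=0 (border '')
j=11 s[j]='b': π[11]=0 (border '')
j=12 s[j]='f': π[12]=0 (border '')
j=13 s[j]='a': π[13]=0 (border '')
j=14 s[j]='c': π[14]=0 (border '')
j=15 s[j]='b': π[15]=0 (border '')
j=16 s[j]='f': π[16]=0 (border '')
j=17 s[j]='a': π[17]=0 (border '')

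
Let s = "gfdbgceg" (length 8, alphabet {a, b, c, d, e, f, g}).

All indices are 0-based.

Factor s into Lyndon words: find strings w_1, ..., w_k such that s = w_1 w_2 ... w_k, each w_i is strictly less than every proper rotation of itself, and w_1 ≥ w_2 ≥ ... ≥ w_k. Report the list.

emit factor 1: 'g' (i=0, period=1)
emit factor 2: 'f' (i=1, period=1)
emit factor 3: 'd' (i=2, period=1)
emit factor 4: 'bgceg' (i=3, period=5)

["g", "f", "d", "bgceg"]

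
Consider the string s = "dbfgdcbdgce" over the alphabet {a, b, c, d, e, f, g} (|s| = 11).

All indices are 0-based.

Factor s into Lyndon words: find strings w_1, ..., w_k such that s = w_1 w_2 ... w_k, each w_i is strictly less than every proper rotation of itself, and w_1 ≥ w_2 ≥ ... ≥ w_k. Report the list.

["d", "bfgdc", "bdgce"]

emit factor 1: 'd' (i=0, period=1)
emit factor 2: 'bfgdc' (i=1, period=5)
emit factor 3: 'bdgce' (i=6, period=5)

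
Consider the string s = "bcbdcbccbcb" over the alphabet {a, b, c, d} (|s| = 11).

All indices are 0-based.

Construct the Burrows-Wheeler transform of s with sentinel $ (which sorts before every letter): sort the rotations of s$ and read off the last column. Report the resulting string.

rank  rotation      last
    0  $bcbdcbccbcb  b
    1  b$bcbdcbccbc  c
    2  bcb$bcbdcbcc  c
    3  bcbdcbccbcb$  $
    4  bccbcb$bcbdc  c
    5  bdcbccbcb$bc  c
    6  cb$bcbdcbccb  b
    7  cbcb$bcbdcbc  c
    8  cbccbcb$bcbd  d
    9  cbdcbccbcb$b  b
   10  ccbcb$bcbdcb  b
   11  dcbccbcb$bcb  b

bcc$ccbcdbbb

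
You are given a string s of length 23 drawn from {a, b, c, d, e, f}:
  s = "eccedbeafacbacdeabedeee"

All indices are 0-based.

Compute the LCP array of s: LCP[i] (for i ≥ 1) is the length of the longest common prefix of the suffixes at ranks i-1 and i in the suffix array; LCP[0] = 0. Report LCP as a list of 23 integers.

[0, 1, 2, 1, 0, 1, 2, 0, 1, 1, 1, 0, 1, 2, 0, 1, 2, 1, 1, 2, 1, 2, 0]

sorted suffixes:
  #0 SA[0]=16  'abedeee'
  #1 SA[1]=9  'acbacdeabedeee'
  #2 SA[2]=12  'acdeabedeee'
  #3 SA[3]=7  'afacbacdeabedeee'
  #4 SA[4]=11  'bacdeabedeee'
  #5 SA[5]=5  'beafacbacdeabedeee'
  #6 SA[6]=17  'bedeee'
  #7 SA[7]=10  'cbacdeabedeee'
  #8 SA[8]=1  'ccedbeafacbacdeabedeee'
  #9 SA[9]=13  'cdeabedeee'
  #10 SA[10]=2  'cedbeafacbacdeabedeee'
  #11 SA[11]=4  'dbeafacbacdeabedeee'
  #12 SA[12]=14  'deabedeee'
  #13 SA[13]=19  'deee'
  #14 SA[14]=22  'e'
  #15 SA[15]=15  'eabedeee'
  #16 SA[16]=6  'eafacbacdeabedeee'
  #17 SA[17]=0  'eccedbeafacbacdeabedeee'
  #18 SA[18]=3  'edbeafacbacdeabedeee'
  #19 SA[19]=18  'edeee'
  #20 SA[20]=21  'ee'
  #21 SA[21]=20  'eee'
  #22 SA[22]=8  'facbacdeabedeee'

SA = [16, 9, 12, 7, 11, 5, 17, 10, 1, 13, 2, 4, 14, 19, 22, 15, 6, 0, 3, 18, 21, 20, 8]
[i] adj suffixes → lcp
  [1] 16/9 → 1 ('a')
  [2] 9/12 → 2 ('ac')
  [3] 12/7 → 1 ('a')
  [4] 7/11 → 0 ('')
  [5] 11/5 → 1 ('b')
  [6] 5/17 → 2 ('be')
  [7] 17/10 → 0 ('')
  [8] 10/1 → 1 ('c')
  [9] 1/13 → 1 ('c')
  [10] 13/2 → 1 ('c')
  [11] 2/4 → 0 ('')
  [12] 4/14 → 1 ('d')
  [13] 14/19 → 2 ('de')
  [14] 19/22 → 0 ('')
  [15] 22/15 → 1 ('e')
  [16] 15/6 → 2 ('ea')
  [17] 6/0 → 1 ('e')
  [18] 0/3 → 1 ('e')
  [19] 3/18 → 2 ('ed')
  [20] 18/21 → 1 ('e')
  [21] 21/20 → 2 ('ee')
  [22] 20/8 → 0 ('')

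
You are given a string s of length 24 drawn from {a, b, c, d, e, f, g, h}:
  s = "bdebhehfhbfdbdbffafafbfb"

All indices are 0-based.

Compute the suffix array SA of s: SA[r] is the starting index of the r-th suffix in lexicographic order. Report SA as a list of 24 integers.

[17, 19, 23, 12, 0, 21, 9, 14, 3, 11, 13, 1, 2, 5, 16, 18, 22, 20, 10, 15, 7, 8, 4, 6]

rank→(start, suffix):
  0 → (17, 'afafbfb')
  1 → (19, 'afbfb')
  2 → (23, 'b')
  3 → (12, 'bdbffafafbfb')
  4 → (0, 'bdebhehfhbfdbdbffafafbfb')
  5 → (21, 'bfb')
  6 → (9, 'bfdbdbffafafbfb')
  7 → (14, 'bffafafbfb')
  8 → (3, 'bhehfhbfdbdbffafafbfb')
  9 → (11, 'dbdbffafafbfb')
  10 → (13, 'dbffafafbfb')
  11 → (1, 'debhehfhbfdbdbffafafbfb')
  12 → (2, 'ebhehfhbfdbdbffafafbfb')
  13 → (5, 'ehfhbfdbdbffafafbfb')
  14 → (16, 'fafafbfb')
  15 → (18, 'fafbfb')
  16 → (22, 'fb')
  17 → (20, 'fbfb')
  18 → (10, 'fdbdbffafafbfb')
  19 → (15, 'ffafafbfb')
  20 → (7, 'fhbfdbdbffafafbfb')
  21 → (8, 'hbfdbdbffafafbfb')
  22 → (4, 'hehfhbfdbdbffafafbfb')
  23 → (6, 'hfhbfdbdbffafafbfb')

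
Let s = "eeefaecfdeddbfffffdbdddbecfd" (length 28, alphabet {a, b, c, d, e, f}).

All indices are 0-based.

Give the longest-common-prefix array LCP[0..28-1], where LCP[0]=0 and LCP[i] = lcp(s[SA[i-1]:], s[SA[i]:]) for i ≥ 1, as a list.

[0, 0, 1, 1, 0, 3, 0, 1, 2, 2, 1, 3, 2, 1, 0, 4, 1, 1, 2, 1, 0, 1, 2, 2, 1, 2, 3, 4]

rank | idx | suffix
   0 |   4 | aecfdeddbfffffdbdddbecfd
   1 |  19 | bdddbecfd
   2 |  23 | becfd
   3 |  12 | bfffffdbdddbecfd
   4 |  25 | cfd
   5 |   6 | cfdeddbfffffdbdddbecfd
   6 |  27 | d
   7 |  18 | dbdddbecfd
   8 |  22 | dbecfd
   9 |  11 | dbfffffdbdddbecfd
  10 |  21 | ddbecfd
  11 |  10 | ddbfffffdbdddbecfd
  12 |  20 | dddbecfd
  13 |   8 | deddbfffffdbdddbecfd
  14 |  24 | ecfd
  15 |   5 | ecfdeddbfffffdbdddbecfd
  16 |   9 | eddbfffffdbdddbecfd
  17 |   0 | eeefaecfdeddbfffffdbdddbecfd
  18 |   1 | eefaecfdeddbfffffdbdddbecfd
  19 |   2 | efaecfdeddbfffffdbdddbecfd
  20 |   3 | faecfdeddbfffffdbdddbecfd
  21 |  26 | fd
  22 |  17 | fdbdddbecfd
  23 |   7 | fdeddbfffffdbdddbecfd
  24 |  16 | ffdbdddbecfd
  25 |  15 | fffdbdddbecfd
  26 |  14 | ffffdbdddbecfd
  27 |  13 | fffffdbdddbecfd

SA = [4, 19, 23, 12, 25, 6, 27, 18, 22, 11, 21, 10, 20, 8, 24, 5, 9, 0, 1, 2, 3, 26, 17, 7, 16, 15, 14, 13]
i: (SA[i-1],SA[i]) lcp shared
  1: (4,19) 0 ''
  2: (19,23) 1 'b'
  3: (23,12) 1 'b'
  4: (12,25) 0 ''
  5: (25,6) 3 'cfd'
  6: (6,27) 0 ''
  7: (27,18) 1 'd'
  8: (18,22) 2 'db'
  9: (22,11) 2 'db'
  10: (11,21) 1 'd'
  11: (21,10) 3 'ddb'
  12: (10,20) 2 'dd'
  13: (20,8) 1 'd'
  14: (8,24) 0 ''
  15: (24,5) 4 'ecfd'
  16: (5,9) 1 'e'
  17: (9,0) 1 'e'
  18: (0,1) 2 'ee'
  19: (1,2) 1 'e'
  20: (2,3) 0 ''
  21: (3,26) 1 'f'
  22: (26,17) 2 'fd'
  23: (17,7) 2 'fd'
  24: (7,16) 1 'f'
  25: (16,15) 2 'ff'
  26: (15,14) 3 'fff'
  27: (14,13) 4 'ffff'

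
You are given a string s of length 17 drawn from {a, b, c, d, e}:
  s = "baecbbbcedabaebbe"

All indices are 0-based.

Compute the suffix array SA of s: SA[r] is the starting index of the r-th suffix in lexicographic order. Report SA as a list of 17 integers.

rank→(start, suffix):
  0 → (10, 'abaebbe')
  1 → (12, 'aebbe')
  2 → (1, 'aecbbbcedabaebbe')
  3 → (11, 'baebbe')
  4 → (0, 'baecbbbcedabaebbe')
  5 → (4, 'bbbcedabaebbe')
  6 → (5, 'bbcedabaebbe')
  7 → (14, 'bbe')
  8 → (6, 'bcedabaebbe')
  9 → (15, 'be')
  10 → (3, 'cbbbcedabaebbe')
  11 → (7, 'cedabaebbe')
  12 → (9, 'dabaebbe')
  13 → (16, 'e')
  14 → (13, 'ebbe')
  15 → (2, 'ecbbbcedabaebbe')
  16 → (8, 'edabaebbe')

[10, 12, 1, 11, 0, 4, 5, 14, 6, 15, 3, 7, 9, 16, 13, 2, 8]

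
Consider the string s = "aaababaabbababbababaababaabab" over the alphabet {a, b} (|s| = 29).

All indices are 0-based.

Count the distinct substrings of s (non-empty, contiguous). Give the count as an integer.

317

rank→(start, suffix):
  0 → (0, 'aaababaabbababbababaababaabab')
  1 → (24, 'aabab')
  2 → (19, 'aababaabab')
  3 → (1, 'aababaabbababbababaababaabab')
  4 → (6, 'aabbababbababaababaabab')
  5 → (27, 'ab')
  6 → (22, 'abaabab')
  7 → (17, 'abaababaabab')
  8 → (4, 'abaabbababbababaababaabab')
  9 → (25, 'abab')
  10 → (20, 'ababaabab')
  11 → (15, 'ababaababaabab')
  12 → (2, 'ababaabbababbababaababaabab')
  13 → (10, 'ababbababaababaabab')
  14 → (12, 'abbababaababaabab')
  15 → (7, 'abbababbababaababaabab')
  16 → (28, 'b')
  17 → (23, 'baabab')
  18 → (18, 'baababaabab')
  19 → (5, 'baabbababbababaababaabab')
  20 → (26, 'bab')
  21 → (21, 'babaabab')
  22 → (16, 'babaababaabab')
  23 → (3, 'babaabbababbababaababaabab')
  24 → (14, 'bababaababaabab')
  25 → (9, 'bababbababaababaabab')
  26 → (11, 'babbababaababaabab')
  27 → (13, 'bbababaababaabab')
  28 → (8, 'bbababbababaababaabab')

SA = [0, 24, 19, 1, 6, 27, 22, 17, 4, 25, 20, 15, 2, 10, 12, 7, 28, 23, 18, 5, 26, 21, 16, 3, 14, 9, 11, 13, 8]
[i] adj suffixes → lcp
  [1] 0/24 → 2 ('aa')
  [2] 24/19 → 5 ('aabab')
  [3] 19/1 → 8 ('aababaab')
  [4] 1/6 → 3 ('aab')
  [5] 6/27 → 1 ('a')
  [6] 27/22 → 2 ('ab')
  [7] 22/17 → 7 ('abaabab')
  [8] 17/4 → 5 ('abaab')
  [9] 4/25 → 3 ('aba')
  [10] 25/20 → 4 ('abab')
  [11] 20/15 → 9 ('ababaabab')
  [12] 15/2 → 7 ('ababaab')
  [13] 2/10 → 4 ('abab')
  [14] 10/12 → 2 ('ab')
  [15] 12/7 → 7 ('abbabab')
  [16] 7/28 → 0 ('')
  [17] 28/23 → 1 ('b')
  [18] 23/18 → 6 ('baabab')
  [19] 18/5 → 4 ('baab')
  [20] 5/26 → 2 ('ba')
  [21] 26/21 → 3 ('bab')
  [22] 21/16 → 8 ('babaabab')
  [23] 16/3 → 6 ('babaab')
  [24] 3/14 → 4 ('baba')
  [25] 14/9 → 5 ('babab')
  [26] 9/11 → 3 ('bab')
  [27] 11/13 → 1 ('b')
  [28] 13/8 → 6 ('bbabab')

n(n+1)/2 = 29·30/2 = 435
Σ LCP = 0 + 2 + 5 + 8 + 3 + 1 + 2 + 7 + 5 + 3 + 4 + 9 + 7 + 4 + 2 + 7 + 0 + 1 + 6 + 4 + 2 + 3 + 8 + 6 + 4 + 5 + 3 + 1 + 6 = 118
distinct = 435 − 118 = 317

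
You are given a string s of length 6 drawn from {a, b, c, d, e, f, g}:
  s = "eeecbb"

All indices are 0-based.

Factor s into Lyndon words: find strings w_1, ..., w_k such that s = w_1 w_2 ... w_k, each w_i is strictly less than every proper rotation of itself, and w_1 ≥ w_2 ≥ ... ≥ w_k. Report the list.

emit factor 1: 'e' (i=0, period=1)
emit factor 2: 'e' (i=1, period=1)
emit factor 3: 'e' (i=2, period=1)
emit factor 4: 'c' (i=3, period=1)
emit factor 5: 'b' (i=4, period=1)
emit factor 6: 'b' (i=5, period=1)

["e", "e", "e", "c", "b", "b"]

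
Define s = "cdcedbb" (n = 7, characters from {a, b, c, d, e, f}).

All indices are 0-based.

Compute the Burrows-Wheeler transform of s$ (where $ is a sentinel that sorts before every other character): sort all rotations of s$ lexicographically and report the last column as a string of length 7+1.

rank  rotation  last
    0  $cdcedbb  b
    1  b$cdcedb  b
    2  bb$cdced  d
    3  cdcedbb$  $
    4  cedbb$cd  d
    5  dbb$cdce  e
    6  dcedbb$c  c
    7  edbb$cdc  c

bbd$decc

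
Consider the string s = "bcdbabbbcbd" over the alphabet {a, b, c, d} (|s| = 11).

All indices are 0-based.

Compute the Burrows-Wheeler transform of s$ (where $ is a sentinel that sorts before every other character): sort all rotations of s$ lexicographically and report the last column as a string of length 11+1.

rank  rotation      last
    0  $bcdbabbbcbd  d
    1  abbbcbd$bcdb  b
    2  babbbcbd$bcd  d
    3  bbbcbd$bcdba  a
    4  bbcbd$bcdbab  b
    5  bcbd$bcdbabb  b
    6  bcdbabbbcbd$  $
    7  bd$bcdbabbbc  c
    8  cbd$bcdbabbb  b
    9  cdbabbbcbd$b  b
   10  d$bcdbabbbcb  b
   11  dbabbbcbd$bc  c

dbdabb$cbbbc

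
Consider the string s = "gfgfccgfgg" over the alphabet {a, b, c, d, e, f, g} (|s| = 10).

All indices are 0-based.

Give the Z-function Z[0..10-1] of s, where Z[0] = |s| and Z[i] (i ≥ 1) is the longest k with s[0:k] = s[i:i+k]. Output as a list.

[10, 0, 2, 0, 0, 0, 3, 0, 1, 1]

Z[0]=10
i=1: outside box; Z[1]=0
i=2: outside box; Z[2]=2 grow→box=[2,4)
i=3: min(r-i=1, Z[1]=0)=0; Z[3]=0
i=4: outside box; Z[4]=0
i=5: outside box; Z[5]=0
i=6: outside box; Z[6]=3 grow→box=[6,9)
i=7: min(r-i=2, Z[1]=0)=0; Z[7]=0
i=8: min(r-i=1, Z[2]=2)=1; Z[8]=1
i=9: outside box; Z[9]=1 grow→box=[9,10)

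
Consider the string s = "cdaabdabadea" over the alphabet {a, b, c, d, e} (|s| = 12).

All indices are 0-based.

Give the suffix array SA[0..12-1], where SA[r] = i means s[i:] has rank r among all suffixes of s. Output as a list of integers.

rank→(start, suffix):
  0 → (11, 'a')
  1 → (2, 'aabdabadea')
  2 → (6, 'abadea')
  3 → (3, 'abdabadea')
  4 → (8, 'adea')
  5 → (7, 'badea')
  6 → (4, 'bdabadea')
  7 → (0, 'cdaabdabadea')
  8 → (1, 'daabdabadea')
  9 → (5, 'dabadea')
  10 → (9, 'dea')
  11 → (10, 'ea')

[11, 2, 6, 3, 8, 7, 4, 0, 1, 5, 9, 10]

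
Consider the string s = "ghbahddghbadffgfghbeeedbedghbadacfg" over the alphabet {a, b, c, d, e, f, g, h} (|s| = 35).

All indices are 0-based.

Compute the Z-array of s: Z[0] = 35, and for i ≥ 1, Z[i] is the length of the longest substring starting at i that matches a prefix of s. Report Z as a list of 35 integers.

Z[0]=35
i=1: outside box; Z[1]=0
i=2: outside box; Z[2]=0
i=3: outside box; Z[3]=0
i=4: outside box; Z[4]=0
i=5: outside box; Z[5]=0
i=6: outside box; Z[6]=0
i=7: outside box; Z[7]=4 scan→box=[7,11)
i=8: min(r-i=3, Z[1]=0)=0; Z[8]=0
i=9: min(r-i=2, Z[2]=0)=0; Z[9]=0
i=10: min(r-i=1, Z[3]=0)=0; Z[10]=0
i=11: outside box; Z[11]=0
i=12: outside box; Z[12]=0
i=13: outside box; Z[13]=0
i=14: outside box; Z[14]=1 scan→box=[14,15)
i=15: outside box; Z[15]=0
i=16: outside box; Z[16]=3 scan→box=[16,19)
i=17: min(r-i=2, Z[1]=0)=0; Z[17]=0
i=18: min(r-i=1, Z[2]=0)=0; Z[18]=0
i=19: outside box; Z[19]=0
i=20: outside box; Z[20]=0
i=21: outside box; Z[21]=0
i=22: outside box; Z[22]=0
i=23: outside box; Z[23]=0
i=24: outside box; Z[24]=0
i=25: outside box; Z[25]=0
i=26: outside box; Z[26]=4 scan→box=[26,30)
i=27: min(r-i=3, Z[1]=0)=0; Z[27]=0
i=28: min(r-i=2, Z[2]=0)=0; Z[28]=0
i=29: min(r-i=1, Z[3]=0)=0; Z[29]=0
i=30: outside box; Z[30]=0
i=31: outside box; Z[31]=0
i=32: outside box; Z[32]=0
i=33: outside box; Z[33]=0
i=34: outside box; Z[34]=1 scan→box=[34,35)

[35, 0, 0, 0, 0, 0, 0, 4, 0, 0, 0, 0, 0, 0, 1, 0, 3, 0, 0, 0, 0, 0, 0, 0, 0, 0, 4, 0, 0, 0, 0, 0, 0, 0, 1]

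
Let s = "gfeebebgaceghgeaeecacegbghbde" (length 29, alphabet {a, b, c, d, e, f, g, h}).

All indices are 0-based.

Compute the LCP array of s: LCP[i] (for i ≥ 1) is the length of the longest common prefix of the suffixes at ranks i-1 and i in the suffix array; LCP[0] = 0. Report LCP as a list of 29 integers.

[0, 4, 1, 0, 1, 1, 2, 0, 1, 3, 0, 0, 1, 1, 2, 1, 1, 2, 1, 2, 0, 0, 1, 1, 1, 1, 2, 0, 1]

sorted suffixes:
  #0 SA[0]=19  'acegbghbde'
  #1 SA[1]=8  'aceghgeaeecacegbghbde'
  #2 SA[2]=15  'aeecacegbghbde'
  #3 SA[3]=26  'bde'
  #4 SA[4]=4  'bebgaceghgeaeecacegbghbde'
  #5 SA[5]=6  'bgaceghgeaeecacegbghbde'
  #6 SA[6]=23  'bghbde'
  #7 SA[7]=18  'cacegbghbde'
  #8 SA[8]=20  'cegbghbde'
  #9 SA[9]=9  'ceghgeaeecacegbghbde'
  #10 SA[10]=27  'de'
  #11 SA[11]=28  'e'
  #12 SA[12]=14  'eaeecacegbghbde'
  #13 SA[13]=3  'ebebgaceghgeaeecacegbghbde'
  #14 SA[14]=5  'ebgaceghgeaeecacegbghbde'
  #15 SA[15]=17  'ecacegbghbde'
  #16 SA[16]=2  'eebebgaceghgeaeecacegbghbde'
  #17 SA[17]=16  'eecacegbghbde'
  #18 SA[18]=21  'egbghbde'
  #19 SA[19]=10  'eghgeaeecacegbghbde'
  #20 SA[20]=1  'feebebgaceghgeaeecacegbghbde'
  #21 SA[21]=7  'gaceghgeaeecacegbghbde'
  #22 SA[22]=22  'gbghbde'
  #23 SA[23]=13  'geaeecacegbghbde'
  #24 SA[24]=0  'gfeebebgaceghgeaeecacegbghbde'
  #25 SA[25]=24  'ghbde'
  #26 SA[26]=11  'ghgeaeecacegbghbde'
  #27 SA[27]=25  'hbde'
  #28 SA[28]=12  'hgeaeecacegbghbde'

SA = [19, 8, 15, 26, 4, 6, 23, 18, 20, 9, 27, 28, 14, 3, 5, 17, 2, 16, 21, 10, 1, 7, 22, 13, 0, 24, 11, 25, 12]
i: (SA[i-1],SA[i]) lcp shared
  1: (19,8) 4 'aceg'
  2: (8,15) 1 'a'
  3: (15,26) 0 ''
  4: (26,4) 1 'b'
  5: (4,6) 1 'b'
  6: (6,23) 2 'bg'
  7: (23,18) 0 ''
  8: (18,20) 1 'c'
  9: (20,9) 3 'ceg'
  10: (9,27) 0 ''
  11: (27,28) 0 ''
  12: (28,14) 1 'e'
  13: (14,3) 1 'e'
  14: (3,5) 2 'eb'
  15: (5,17) 1 'e'
  16: (17,2) 1 'e'
  17: (2,16) 2 'ee'
  18: (16,21) 1 'e'
  19: (21,10) 2 'eg'
  20: (10,1) 0 ''
  21: (1,7) 0 ''
  22: (7,22) 1 'g'
  23: (22,13) 1 'g'
  24: (13,0) 1 'g'
  25: (0,24) 1 'g'
  26: (24,11) 2 'gh'
  27: (11,25) 0 ''
  28: (25,12) 1 'h'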